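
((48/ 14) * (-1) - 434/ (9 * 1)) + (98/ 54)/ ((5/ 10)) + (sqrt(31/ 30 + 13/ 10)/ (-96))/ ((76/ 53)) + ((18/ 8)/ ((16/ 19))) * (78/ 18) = -440815/ 12096 - 53 * sqrt(21)/ 21888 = -36.45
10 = 10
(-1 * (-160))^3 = 4096000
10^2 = 100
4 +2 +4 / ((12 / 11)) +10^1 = 59 / 3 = 19.67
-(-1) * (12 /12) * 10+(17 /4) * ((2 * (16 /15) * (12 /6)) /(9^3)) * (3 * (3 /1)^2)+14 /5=5456 /405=13.47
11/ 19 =0.58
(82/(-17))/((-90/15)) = 0.80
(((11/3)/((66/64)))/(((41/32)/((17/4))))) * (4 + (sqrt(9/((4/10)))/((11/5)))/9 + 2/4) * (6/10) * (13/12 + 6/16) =9520 * sqrt(10)/12177 + 1904/41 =48.91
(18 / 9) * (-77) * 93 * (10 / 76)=-35805 / 19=-1884.47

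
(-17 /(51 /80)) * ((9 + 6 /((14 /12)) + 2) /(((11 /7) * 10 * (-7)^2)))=-904 /1617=-0.56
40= 40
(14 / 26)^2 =49 / 169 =0.29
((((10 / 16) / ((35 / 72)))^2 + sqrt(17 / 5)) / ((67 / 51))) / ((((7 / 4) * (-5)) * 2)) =-102 * sqrt(85) / 11725 - 8262 / 114905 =-0.15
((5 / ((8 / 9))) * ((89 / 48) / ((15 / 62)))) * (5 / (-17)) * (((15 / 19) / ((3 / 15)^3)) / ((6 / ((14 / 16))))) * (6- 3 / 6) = -663884375 / 661504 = -1003.60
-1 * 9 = -9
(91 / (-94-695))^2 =8281 / 622521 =0.01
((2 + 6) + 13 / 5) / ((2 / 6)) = 159 / 5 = 31.80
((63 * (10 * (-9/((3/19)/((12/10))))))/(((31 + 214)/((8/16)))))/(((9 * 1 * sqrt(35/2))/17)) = -5814 * sqrt(70)/1225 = -39.71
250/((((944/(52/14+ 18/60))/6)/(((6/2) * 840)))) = 948375/59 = 16074.15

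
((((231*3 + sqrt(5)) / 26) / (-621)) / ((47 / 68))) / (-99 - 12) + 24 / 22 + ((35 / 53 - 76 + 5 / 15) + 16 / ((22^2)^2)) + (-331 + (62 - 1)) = -1248851200324973 / 3631281273477 + 34*sqrt(5) / 42116841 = -343.91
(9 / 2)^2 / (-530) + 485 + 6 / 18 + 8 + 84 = 3671597 / 6360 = 577.30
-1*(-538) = 538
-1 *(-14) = 14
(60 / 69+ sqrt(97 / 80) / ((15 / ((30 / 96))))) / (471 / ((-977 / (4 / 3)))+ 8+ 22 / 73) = 71321 * sqrt(485) / 524369280+ 713210 / 6281507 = 0.12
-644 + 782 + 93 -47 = 184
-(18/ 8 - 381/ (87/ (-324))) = -164853/ 116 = -1421.15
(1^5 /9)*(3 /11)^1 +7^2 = 1618 /33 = 49.03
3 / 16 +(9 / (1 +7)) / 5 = 33 / 80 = 0.41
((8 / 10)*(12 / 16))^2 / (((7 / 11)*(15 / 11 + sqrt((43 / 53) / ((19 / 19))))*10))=173151 / 2352700-11979*sqrt(2279) / 11763500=0.02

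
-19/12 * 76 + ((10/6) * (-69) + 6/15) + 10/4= -6973/30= -232.43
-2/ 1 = -2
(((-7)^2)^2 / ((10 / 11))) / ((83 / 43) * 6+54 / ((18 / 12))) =103243 / 1860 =55.51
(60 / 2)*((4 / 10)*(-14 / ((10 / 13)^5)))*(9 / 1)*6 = -210523131 / 6250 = -33683.70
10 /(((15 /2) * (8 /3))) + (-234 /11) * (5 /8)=-563 /44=-12.80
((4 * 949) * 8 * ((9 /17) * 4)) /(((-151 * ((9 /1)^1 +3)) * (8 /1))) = -11388 /2567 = -4.44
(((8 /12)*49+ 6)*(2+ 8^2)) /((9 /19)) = 48488 /9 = 5387.56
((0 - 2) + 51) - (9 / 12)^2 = 48.44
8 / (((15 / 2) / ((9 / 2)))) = 4.80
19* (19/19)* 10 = 190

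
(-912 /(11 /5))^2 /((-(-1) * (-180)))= -115520 /121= -954.71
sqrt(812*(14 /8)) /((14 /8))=4*sqrt(29)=21.54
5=5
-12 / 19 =-0.63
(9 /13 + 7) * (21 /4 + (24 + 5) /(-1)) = -2375 /13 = -182.69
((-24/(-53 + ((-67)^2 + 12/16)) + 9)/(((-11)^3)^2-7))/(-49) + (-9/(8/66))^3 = -6726567766156937609/16432519179328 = -409344.89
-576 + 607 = 31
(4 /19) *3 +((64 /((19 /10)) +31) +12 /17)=21325 /323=66.02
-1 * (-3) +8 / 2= 7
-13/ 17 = -0.76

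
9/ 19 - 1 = -10/ 19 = -0.53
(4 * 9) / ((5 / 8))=288 / 5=57.60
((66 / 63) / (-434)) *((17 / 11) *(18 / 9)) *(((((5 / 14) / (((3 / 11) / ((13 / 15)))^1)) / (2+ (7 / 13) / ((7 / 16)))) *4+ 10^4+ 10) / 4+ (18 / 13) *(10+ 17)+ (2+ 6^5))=-12067507069 / 156751686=-76.98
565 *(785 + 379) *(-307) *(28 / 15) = -376883024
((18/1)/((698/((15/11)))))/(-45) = -3/3839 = -0.00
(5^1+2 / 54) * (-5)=-680 / 27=-25.19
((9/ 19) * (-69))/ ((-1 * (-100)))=-621/ 1900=-0.33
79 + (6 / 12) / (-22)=3475 / 44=78.98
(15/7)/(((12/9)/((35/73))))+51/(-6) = -7.73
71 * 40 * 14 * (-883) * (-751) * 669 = 17638966445520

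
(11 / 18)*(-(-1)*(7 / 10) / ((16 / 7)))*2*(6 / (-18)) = -539 / 4320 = -0.12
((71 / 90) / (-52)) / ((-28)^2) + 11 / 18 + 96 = 354477689 / 3669120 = 96.61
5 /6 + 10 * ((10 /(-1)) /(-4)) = 155 /6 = 25.83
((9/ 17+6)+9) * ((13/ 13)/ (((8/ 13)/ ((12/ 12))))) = 429/ 17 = 25.24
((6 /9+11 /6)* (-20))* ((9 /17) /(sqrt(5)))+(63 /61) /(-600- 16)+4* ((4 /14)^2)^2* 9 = 3070359 /12888568- 90* sqrt(5) /17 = -11.60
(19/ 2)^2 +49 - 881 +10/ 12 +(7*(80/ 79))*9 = -641909/ 948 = -677.12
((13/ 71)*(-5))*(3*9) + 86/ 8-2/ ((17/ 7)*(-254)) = -8562765/ 613156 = -13.97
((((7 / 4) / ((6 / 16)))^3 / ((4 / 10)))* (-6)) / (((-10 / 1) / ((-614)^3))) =-317584446368 / 9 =-35287160707.56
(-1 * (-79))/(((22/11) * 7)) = 79/14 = 5.64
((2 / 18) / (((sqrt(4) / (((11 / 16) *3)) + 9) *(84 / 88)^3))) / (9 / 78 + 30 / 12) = 761332 / 155390319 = 0.00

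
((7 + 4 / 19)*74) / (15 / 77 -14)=-780626 / 20197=-38.65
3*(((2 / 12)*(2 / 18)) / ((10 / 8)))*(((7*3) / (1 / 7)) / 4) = 49 / 30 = 1.63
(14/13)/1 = 1.08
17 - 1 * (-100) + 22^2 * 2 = 1085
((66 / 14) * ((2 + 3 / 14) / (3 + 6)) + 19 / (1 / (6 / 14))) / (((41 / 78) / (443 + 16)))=16319745 / 2009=8123.32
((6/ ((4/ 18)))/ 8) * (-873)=-23571/ 8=-2946.38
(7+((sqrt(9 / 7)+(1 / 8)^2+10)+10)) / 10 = 3*sqrt(7) / 70+1729 / 640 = 2.81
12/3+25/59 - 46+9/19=-46076/1121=-41.10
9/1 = 9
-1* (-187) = 187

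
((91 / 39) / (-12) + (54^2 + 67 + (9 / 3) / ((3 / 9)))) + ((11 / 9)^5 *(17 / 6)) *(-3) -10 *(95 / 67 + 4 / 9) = 46684123537 / 15825132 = 2950.00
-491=-491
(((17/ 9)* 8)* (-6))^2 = 8220.44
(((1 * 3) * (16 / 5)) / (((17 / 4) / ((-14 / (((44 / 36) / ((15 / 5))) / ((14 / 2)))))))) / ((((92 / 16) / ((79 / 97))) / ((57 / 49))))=-186748416 / 2085985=-89.53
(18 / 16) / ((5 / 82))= 369 / 20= 18.45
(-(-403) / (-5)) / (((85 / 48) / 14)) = -270816 / 425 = -637.21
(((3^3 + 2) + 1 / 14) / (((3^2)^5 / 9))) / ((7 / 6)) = 407 / 107163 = 0.00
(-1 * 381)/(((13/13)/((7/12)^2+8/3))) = -54991/48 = -1145.65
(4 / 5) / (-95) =-4 / 475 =-0.01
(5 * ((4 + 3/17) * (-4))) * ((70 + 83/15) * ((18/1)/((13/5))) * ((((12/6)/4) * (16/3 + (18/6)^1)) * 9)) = -361993500/221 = -1637979.64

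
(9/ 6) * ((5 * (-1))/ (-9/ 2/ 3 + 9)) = -1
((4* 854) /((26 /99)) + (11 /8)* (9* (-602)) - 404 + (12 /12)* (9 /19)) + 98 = 5188779 /988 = 5251.80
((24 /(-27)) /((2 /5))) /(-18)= 10 /81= 0.12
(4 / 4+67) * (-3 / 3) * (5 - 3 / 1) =-136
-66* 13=-858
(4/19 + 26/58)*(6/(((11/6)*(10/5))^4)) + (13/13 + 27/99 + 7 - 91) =-5514052/66671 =-82.71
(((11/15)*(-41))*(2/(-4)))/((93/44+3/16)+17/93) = 1230328/203285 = 6.05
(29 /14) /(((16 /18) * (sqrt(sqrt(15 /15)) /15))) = 3915 /112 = 34.96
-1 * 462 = -462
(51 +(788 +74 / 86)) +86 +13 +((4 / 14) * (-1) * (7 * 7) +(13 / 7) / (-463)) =128890770 / 139363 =924.86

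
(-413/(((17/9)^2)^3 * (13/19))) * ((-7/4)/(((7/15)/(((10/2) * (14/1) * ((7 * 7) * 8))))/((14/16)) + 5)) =750951921174525/161444757833294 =4.65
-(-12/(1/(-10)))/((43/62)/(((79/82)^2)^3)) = -113035666817265/817017929452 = -138.35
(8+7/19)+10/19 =169/19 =8.89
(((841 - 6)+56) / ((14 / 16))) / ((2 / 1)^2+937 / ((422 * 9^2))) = 22149936 / 87605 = 252.84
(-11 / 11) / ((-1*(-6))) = -1 / 6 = -0.17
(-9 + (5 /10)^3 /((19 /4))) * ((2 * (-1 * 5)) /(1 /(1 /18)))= 4.99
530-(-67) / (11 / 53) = 9381 / 11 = 852.82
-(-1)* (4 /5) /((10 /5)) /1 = 2 /5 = 0.40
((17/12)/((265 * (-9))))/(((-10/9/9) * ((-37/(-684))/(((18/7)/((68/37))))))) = 4617/37100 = 0.12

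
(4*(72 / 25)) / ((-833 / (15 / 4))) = -216 / 4165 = -0.05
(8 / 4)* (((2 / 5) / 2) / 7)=2 / 35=0.06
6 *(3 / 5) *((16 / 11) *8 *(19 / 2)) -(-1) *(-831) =-23817 / 55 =-433.04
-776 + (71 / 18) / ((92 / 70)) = -640043 / 828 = -773.00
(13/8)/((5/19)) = 247/40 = 6.18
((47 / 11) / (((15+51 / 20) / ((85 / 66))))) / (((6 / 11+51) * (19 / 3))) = 39950 / 41594553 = 0.00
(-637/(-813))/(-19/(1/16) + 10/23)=-14651/5676366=-0.00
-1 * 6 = -6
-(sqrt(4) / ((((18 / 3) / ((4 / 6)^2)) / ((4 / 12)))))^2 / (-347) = 16 / 2276667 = 0.00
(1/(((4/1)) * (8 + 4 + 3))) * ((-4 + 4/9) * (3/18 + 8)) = -196/405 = -0.48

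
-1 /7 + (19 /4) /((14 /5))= 87 /56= 1.55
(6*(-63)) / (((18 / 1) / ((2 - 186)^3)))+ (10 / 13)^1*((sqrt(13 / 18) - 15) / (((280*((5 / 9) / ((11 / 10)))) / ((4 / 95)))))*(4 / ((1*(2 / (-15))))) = 130819584.10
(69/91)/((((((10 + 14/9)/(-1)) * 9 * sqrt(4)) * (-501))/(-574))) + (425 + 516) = 212461801/225784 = 941.00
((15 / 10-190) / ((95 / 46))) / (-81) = 8671 / 7695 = 1.13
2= 2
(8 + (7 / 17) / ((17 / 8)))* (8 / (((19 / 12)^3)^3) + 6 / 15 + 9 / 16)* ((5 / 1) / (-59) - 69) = -16980955933634846224 / 27510739674148645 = -617.25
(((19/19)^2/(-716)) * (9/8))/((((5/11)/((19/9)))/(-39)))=8151/28640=0.28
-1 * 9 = -9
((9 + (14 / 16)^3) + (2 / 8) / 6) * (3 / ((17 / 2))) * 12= 44751 / 1088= 41.13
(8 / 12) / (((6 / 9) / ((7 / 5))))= 7 / 5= 1.40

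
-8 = -8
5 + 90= 95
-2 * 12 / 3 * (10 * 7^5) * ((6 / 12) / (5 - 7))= 336140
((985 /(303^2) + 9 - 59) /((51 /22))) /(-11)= 9178930 /4682259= 1.96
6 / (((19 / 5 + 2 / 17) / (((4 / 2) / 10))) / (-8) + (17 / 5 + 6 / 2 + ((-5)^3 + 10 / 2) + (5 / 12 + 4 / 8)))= -12240 / 234869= -0.05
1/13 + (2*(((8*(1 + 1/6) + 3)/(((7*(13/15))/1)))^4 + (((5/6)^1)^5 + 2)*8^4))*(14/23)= 656899332373483/54752208147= 11997.68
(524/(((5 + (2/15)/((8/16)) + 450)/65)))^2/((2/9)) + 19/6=7048393939579/279811446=25189.80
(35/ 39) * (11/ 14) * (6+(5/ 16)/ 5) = 5335/ 1248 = 4.27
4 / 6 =2 / 3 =0.67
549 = 549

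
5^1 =5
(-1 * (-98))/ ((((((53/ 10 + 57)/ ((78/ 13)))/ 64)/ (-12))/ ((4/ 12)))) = -215040/ 89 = -2416.18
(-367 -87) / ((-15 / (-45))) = -1362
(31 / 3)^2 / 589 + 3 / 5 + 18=16058 / 855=18.78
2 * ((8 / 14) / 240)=1 / 210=0.00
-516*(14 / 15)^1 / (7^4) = -344 / 1715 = -0.20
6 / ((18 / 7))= 7 / 3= 2.33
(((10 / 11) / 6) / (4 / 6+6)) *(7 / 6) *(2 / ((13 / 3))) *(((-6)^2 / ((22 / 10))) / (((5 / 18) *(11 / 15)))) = 17010 / 17303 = 0.98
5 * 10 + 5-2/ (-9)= 497/ 9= 55.22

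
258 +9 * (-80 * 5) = -3342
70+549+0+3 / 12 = 619.25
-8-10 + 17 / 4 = -55 / 4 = -13.75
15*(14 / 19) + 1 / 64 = 13459 / 1216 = 11.07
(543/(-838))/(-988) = 543/827944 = 0.00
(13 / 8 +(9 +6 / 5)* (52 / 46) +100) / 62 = 104103 / 57040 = 1.83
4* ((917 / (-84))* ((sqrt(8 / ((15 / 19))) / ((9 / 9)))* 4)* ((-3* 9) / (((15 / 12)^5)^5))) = 3539829307113209856* sqrt(570) / 1490116119384765625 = 56.72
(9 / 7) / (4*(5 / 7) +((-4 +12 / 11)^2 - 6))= 363 / 1502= 0.24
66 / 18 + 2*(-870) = -5209 / 3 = -1736.33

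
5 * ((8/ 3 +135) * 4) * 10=82600/ 3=27533.33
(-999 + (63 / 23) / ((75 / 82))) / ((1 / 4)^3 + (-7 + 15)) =-12217664 / 98325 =-124.26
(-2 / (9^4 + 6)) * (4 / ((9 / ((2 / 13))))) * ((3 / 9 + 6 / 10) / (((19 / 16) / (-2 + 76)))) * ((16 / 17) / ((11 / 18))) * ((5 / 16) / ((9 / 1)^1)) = -530432 / 8189725401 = -0.00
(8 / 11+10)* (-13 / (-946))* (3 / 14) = 2301 / 72842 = 0.03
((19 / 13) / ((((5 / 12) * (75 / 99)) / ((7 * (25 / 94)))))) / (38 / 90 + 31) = 16929 / 61711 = 0.27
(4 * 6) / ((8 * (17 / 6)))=1.06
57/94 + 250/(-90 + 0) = -1837/846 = -2.17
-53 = -53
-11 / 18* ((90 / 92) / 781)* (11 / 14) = -55 / 91448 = -0.00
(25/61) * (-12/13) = -300/793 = -0.38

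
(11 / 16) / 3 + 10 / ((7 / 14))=971 / 48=20.23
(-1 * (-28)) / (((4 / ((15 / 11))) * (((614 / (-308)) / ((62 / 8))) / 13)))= -296205 / 614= -482.42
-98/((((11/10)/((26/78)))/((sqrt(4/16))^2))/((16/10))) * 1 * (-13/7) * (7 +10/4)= 6916/33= 209.58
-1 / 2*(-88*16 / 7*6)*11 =6637.71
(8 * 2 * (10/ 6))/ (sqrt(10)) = 8 * sqrt(10)/ 3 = 8.43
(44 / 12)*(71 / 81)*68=53108 / 243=218.55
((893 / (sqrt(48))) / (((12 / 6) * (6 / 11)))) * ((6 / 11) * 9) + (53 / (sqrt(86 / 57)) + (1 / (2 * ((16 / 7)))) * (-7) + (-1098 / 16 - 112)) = -5829 / 32 + 53 * sqrt(4902) / 86 + 2679 * sqrt(3) / 8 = 441.01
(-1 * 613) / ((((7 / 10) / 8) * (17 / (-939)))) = 46048560 / 119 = 386962.69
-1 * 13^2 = -169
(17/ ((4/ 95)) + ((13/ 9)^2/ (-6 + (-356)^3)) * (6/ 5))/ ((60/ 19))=93450139079381/ 730911956400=127.85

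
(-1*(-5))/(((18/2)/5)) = 25/9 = 2.78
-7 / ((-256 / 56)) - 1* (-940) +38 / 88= 331571 / 352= 941.96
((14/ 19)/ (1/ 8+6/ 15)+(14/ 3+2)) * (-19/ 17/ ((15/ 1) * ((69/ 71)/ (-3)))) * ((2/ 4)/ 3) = 142/ 459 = 0.31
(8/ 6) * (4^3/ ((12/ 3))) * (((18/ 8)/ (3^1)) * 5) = 80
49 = 49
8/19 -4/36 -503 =-85960/171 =-502.69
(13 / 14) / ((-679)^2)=13 / 6454574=0.00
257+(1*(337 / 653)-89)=110041 / 653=168.52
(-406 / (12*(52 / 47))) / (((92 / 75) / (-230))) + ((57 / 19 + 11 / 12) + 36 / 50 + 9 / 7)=626774849 / 109200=5739.70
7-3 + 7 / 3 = 6.33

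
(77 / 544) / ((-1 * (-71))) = 77 / 38624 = 0.00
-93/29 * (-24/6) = 372/29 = 12.83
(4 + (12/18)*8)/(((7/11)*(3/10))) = 440/9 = 48.89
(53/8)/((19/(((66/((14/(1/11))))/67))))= 159/71288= 0.00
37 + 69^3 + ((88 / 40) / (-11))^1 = 1642729 / 5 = 328545.80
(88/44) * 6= 12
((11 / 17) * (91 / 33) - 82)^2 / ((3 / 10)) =167362810 / 7803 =21448.52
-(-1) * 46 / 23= 2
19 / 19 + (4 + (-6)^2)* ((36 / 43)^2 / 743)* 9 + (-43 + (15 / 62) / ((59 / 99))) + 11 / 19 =-3883789969097 / 95482334114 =-40.68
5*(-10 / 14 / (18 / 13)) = -325 / 126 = -2.58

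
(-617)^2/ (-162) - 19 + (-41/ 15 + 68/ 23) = -44129047/ 18630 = -2368.71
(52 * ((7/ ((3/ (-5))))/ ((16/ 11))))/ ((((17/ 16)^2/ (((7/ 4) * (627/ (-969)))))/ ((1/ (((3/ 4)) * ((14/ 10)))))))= 17617600/ 44217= 398.43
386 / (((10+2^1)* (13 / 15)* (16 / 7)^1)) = 6755 / 416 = 16.24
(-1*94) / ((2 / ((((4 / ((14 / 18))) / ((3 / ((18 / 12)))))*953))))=-115176.86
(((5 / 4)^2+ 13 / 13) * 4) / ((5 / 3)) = 123 / 20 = 6.15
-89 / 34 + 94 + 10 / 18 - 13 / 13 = 27827 / 306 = 90.94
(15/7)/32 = 15/224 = 0.07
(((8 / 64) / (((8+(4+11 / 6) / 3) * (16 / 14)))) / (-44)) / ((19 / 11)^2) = -693 / 8271232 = -0.00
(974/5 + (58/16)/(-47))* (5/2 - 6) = -2562553/3760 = -681.53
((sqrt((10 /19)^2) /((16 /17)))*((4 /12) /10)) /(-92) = -17 /83904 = -0.00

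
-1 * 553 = -553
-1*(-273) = 273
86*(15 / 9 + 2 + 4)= 659.33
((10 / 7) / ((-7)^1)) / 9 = -10 / 441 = -0.02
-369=-369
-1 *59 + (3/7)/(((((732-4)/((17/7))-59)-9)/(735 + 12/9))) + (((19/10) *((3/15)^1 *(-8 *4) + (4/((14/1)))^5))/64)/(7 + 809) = -7786283997623/135087943200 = -57.64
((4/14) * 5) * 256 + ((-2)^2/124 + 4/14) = 11347/31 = 366.03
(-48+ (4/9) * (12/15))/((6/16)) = -17152/135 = -127.05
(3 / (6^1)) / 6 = 1 / 12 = 0.08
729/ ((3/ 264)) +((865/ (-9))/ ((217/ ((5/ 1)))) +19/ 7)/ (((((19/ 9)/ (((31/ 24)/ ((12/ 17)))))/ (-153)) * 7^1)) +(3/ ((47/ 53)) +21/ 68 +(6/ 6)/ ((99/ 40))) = 18895808476861/ 294572124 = 64146.63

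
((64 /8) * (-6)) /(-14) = 24 /7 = 3.43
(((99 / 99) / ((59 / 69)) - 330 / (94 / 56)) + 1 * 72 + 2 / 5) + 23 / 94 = -122.78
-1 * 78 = -78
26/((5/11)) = 286/5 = 57.20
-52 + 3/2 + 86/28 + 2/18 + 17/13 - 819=-708443/819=-865.01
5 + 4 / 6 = 17 / 3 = 5.67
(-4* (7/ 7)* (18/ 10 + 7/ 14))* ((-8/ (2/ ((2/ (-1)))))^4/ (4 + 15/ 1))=-188416/ 95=-1983.33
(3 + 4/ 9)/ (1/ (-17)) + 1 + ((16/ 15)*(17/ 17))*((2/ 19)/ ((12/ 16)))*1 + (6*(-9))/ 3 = -64472/ 855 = -75.41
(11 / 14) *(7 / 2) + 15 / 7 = 4.89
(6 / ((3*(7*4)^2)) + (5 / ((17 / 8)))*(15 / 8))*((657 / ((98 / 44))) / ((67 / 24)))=1275579954 / 2734739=466.44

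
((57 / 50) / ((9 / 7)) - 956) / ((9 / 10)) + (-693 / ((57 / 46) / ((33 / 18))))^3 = -998085933989888 / 925965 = -1077887321.86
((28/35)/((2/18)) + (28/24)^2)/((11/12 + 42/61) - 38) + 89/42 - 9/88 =146183473/82054280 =1.78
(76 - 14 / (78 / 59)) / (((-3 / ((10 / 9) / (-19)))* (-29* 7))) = -25510 / 4061421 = -0.01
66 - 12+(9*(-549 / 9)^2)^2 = 1121513175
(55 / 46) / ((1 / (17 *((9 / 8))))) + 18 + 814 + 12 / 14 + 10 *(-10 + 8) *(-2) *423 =45790265 / 2576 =17775.72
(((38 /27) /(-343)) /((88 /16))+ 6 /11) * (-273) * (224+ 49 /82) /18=-316320745 /170478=-1855.49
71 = 71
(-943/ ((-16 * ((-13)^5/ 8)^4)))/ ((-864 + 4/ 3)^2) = 135792/ 7955648880839076572277047809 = 0.00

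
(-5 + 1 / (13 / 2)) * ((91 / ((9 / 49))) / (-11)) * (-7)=-1527.91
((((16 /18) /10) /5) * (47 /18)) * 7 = 658 /2025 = 0.32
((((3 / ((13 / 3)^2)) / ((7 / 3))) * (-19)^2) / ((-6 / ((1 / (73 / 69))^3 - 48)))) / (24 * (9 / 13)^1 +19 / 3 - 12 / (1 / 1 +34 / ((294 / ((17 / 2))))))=312724628615421 / 27201284707142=11.50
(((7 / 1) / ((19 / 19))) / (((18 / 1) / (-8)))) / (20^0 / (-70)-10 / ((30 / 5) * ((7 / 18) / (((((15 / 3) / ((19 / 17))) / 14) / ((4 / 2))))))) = 65170 / 14643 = 4.45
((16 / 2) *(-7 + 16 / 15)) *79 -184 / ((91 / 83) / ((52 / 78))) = -1757096 / 455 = -3861.75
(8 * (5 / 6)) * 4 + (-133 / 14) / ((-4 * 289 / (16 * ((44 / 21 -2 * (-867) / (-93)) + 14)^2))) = 3370805840 / 122478489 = 27.52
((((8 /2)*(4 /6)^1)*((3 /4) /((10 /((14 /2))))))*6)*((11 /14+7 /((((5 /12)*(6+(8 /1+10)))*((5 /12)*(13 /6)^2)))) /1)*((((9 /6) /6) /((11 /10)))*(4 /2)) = 202929 /46475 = 4.37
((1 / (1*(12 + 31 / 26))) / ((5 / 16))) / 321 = 416 / 550515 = 0.00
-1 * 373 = -373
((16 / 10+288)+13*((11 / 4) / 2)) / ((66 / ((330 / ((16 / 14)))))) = 86093 / 64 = 1345.20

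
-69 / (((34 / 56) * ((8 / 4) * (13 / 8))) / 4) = -30912 / 221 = -139.87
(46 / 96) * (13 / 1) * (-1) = -299 / 48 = -6.23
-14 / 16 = -7 / 8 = -0.88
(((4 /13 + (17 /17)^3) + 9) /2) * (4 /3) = 268 /39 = 6.87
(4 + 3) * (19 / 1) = 133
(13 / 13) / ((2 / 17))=17 / 2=8.50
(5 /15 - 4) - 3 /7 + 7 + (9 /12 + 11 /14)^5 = 591001393 /51631104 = 11.45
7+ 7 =14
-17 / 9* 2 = -34 / 9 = -3.78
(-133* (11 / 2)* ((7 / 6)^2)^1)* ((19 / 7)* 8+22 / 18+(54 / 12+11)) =-49597163 / 1296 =-38269.42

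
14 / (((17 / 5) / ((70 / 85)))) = 3.39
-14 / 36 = -7 / 18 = -0.39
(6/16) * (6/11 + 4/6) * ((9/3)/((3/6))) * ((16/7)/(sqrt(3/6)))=480 * sqrt(2)/77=8.82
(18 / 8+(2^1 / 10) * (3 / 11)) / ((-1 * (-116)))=507 / 25520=0.02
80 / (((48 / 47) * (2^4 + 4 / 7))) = 1645 / 348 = 4.73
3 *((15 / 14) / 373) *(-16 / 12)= -0.01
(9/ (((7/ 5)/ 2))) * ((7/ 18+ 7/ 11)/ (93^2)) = 145/ 95139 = 0.00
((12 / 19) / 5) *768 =9216 / 95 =97.01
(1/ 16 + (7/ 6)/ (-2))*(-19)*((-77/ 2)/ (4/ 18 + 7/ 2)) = -109725/ 1072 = -102.36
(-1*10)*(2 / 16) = -5 / 4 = -1.25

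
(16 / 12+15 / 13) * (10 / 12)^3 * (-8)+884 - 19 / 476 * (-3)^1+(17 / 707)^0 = 437875301 / 501228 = 873.61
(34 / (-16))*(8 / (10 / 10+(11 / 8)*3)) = -136 / 41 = -3.32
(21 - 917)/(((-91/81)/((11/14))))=57024/91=626.64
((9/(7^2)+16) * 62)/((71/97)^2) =462602894/247009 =1872.82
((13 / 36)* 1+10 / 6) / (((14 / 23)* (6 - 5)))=3.33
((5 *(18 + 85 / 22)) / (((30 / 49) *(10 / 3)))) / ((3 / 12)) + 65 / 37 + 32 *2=1139683 / 4070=280.02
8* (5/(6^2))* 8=80/9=8.89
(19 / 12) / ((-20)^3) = -0.00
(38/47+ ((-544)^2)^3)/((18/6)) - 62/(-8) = 8639172454995293.35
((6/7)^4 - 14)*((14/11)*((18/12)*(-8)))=70512/343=205.57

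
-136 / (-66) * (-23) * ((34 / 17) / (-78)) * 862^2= 1162120816 / 1287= 902968.78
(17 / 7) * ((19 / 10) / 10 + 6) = 10523 / 700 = 15.03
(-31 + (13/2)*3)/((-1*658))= 23/1316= 0.02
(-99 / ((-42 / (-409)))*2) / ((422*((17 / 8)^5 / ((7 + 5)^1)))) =-2653618176 / 2097128789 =-1.27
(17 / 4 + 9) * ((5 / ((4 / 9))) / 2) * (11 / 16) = 26235 / 512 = 51.24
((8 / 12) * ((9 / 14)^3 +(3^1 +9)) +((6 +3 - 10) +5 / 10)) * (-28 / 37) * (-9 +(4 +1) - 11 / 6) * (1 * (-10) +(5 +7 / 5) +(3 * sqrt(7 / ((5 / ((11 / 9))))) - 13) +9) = -66709 / 259 +3511 * sqrt(385) / 518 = -124.57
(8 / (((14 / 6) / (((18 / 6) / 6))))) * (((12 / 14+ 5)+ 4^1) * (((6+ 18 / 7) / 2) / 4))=6210 / 343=18.10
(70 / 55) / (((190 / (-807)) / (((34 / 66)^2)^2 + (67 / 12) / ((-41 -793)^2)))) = -48623373382451 / 127702787865840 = -0.38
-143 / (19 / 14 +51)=-2002 / 733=-2.73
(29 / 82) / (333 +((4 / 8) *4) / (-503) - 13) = 14587 / 13198556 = 0.00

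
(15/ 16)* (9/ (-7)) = -135/ 112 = -1.21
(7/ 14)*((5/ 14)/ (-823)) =-5/ 23044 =-0.00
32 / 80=2 / 5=0.40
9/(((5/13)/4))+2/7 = 3286/35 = 93.89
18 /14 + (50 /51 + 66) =24371 /357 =68.27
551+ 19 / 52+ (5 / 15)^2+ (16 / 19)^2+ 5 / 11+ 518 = 1989707693 / 1858428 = 1070.64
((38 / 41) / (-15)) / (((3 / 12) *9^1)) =-152 / 5535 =-0.03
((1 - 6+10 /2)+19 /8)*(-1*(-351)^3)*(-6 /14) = -2464882407 /56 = -44015757.27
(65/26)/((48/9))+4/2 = 79/32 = 2.47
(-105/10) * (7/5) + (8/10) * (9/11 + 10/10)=-1457/110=-13.25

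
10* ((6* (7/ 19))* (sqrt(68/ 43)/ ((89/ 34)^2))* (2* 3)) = 24.34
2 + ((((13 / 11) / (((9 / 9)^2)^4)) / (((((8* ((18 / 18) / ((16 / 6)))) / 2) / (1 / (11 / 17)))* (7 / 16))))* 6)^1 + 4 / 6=49208 / 2541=19.37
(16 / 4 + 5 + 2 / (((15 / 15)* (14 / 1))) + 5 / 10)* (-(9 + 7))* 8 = -8640 / 7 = -1234.29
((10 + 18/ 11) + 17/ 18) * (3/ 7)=2491/ 462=5.39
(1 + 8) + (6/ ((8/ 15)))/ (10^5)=720009/ 80000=9.00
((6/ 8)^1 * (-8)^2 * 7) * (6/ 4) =504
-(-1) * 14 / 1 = 14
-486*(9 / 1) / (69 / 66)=-96228 / 23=-4183.83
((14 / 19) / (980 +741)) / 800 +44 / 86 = 287751501 / 562422800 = 0.51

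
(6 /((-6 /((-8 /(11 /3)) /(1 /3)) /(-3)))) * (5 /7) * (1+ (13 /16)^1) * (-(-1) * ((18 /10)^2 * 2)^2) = -1067.48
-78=-78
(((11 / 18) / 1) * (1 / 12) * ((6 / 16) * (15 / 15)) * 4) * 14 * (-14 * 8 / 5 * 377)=-406406 / 45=-9031.24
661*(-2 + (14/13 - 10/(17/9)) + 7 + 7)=1136920/221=5144.43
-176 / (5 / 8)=-1408 / 5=-281.60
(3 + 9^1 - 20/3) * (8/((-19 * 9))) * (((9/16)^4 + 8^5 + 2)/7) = -113032699/96768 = -1168.08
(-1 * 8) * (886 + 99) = -7880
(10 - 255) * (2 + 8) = -2450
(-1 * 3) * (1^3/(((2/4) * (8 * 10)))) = -3/40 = -0.08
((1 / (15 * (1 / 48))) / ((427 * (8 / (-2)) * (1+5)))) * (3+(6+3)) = -8 / 2135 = -0.00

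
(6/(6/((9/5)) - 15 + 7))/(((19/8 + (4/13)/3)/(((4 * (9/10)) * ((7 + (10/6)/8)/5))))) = -364338/135275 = -2.69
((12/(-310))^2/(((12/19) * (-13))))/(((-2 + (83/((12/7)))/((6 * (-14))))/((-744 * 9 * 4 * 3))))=-21275136/3737825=-5.69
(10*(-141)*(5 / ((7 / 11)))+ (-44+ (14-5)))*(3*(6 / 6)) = -33340.71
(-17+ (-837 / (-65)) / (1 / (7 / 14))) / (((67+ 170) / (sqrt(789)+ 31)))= -42563 / 30810-1373 * sqrt(789) / 30810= -2.63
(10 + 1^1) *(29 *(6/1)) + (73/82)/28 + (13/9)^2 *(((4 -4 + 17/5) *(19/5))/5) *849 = 50300718191/7749000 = 6491.25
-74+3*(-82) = -320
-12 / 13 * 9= -108 / 13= -8.31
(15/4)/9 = 5/12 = 0.42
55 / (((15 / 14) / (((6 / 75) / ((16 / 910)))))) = 7007 / 30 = 233.57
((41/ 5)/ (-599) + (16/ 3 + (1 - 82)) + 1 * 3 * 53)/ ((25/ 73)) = 54649771/ 224625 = 243.29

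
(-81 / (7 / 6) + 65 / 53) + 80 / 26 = -314099 / 4823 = -65.13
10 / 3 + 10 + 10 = 70 / 3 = 23.33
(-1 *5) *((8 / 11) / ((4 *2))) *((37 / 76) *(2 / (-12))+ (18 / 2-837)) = 1888025 / 5016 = 376.40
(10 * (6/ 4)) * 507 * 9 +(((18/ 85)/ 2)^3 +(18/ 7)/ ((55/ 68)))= 3236751887058/ 47287625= 68448.18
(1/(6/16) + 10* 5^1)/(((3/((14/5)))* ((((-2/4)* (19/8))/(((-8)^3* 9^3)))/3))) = 4403331072/95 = 46350853.39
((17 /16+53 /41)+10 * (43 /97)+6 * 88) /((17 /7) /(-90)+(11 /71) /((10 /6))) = 761072920965 /93889016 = 8106.09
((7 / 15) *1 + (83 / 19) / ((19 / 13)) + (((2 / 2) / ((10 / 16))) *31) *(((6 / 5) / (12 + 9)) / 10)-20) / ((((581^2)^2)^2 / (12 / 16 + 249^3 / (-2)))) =7929761140457 / 820265243153646959584755175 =0.00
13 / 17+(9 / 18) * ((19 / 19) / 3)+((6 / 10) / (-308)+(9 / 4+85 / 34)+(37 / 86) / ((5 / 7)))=5303713 / 844305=6.28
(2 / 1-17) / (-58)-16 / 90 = 211 / 2610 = 0.08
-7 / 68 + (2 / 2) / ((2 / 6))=197 / 68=2.90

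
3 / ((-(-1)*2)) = 3 / 2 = 1.50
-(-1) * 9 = 9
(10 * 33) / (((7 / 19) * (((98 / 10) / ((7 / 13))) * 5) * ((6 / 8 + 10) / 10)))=250800 / 27391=9.16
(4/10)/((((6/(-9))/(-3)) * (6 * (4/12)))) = 9/10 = 0.90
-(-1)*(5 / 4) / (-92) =-5 / 368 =-0.01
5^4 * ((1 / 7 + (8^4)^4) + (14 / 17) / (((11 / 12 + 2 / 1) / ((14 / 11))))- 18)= 175921860444149063.88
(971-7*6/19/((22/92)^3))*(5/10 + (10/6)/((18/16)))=2190023249/1365606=1603.70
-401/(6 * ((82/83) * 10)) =-33283/4920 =-6.76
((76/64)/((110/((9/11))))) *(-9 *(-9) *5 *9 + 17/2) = 32.27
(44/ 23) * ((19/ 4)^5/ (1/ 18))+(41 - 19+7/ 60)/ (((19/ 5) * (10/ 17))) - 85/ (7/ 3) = 488886089779/ 5873280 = 83239.02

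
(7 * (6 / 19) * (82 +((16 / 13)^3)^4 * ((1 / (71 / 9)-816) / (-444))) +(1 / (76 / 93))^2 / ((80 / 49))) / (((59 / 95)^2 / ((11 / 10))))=71941709270901331780760457 / 109082299563997778097664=659.52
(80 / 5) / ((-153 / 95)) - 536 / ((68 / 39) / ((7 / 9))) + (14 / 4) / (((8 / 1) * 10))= -6095249 / 24480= -248.99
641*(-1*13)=-8333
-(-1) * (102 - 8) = 94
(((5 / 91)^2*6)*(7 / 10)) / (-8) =-15 / 9464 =-0.00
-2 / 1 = -2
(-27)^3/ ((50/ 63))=-1240029/ 50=-24800.58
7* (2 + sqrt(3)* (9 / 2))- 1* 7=7 + 63* sqrt(3) / 2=61.56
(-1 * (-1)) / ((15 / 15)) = 1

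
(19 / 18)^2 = 361 / 324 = 1.11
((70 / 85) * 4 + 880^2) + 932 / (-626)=4120592006 / 5321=774401.81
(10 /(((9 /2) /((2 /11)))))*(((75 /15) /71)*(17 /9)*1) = 3400 /63261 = 0.05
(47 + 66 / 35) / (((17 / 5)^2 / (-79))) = -675845 / 2023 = -334.08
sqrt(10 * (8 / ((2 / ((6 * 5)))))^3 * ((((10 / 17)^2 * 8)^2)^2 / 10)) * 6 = 921600000 * sqrt(30) / 83521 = 60437.63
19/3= 6.33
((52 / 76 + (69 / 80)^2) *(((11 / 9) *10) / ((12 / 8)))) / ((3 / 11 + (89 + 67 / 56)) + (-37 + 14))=147089173 / 852831720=0.17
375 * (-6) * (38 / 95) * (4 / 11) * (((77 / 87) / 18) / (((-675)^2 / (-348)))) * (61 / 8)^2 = 26047 / 36450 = 0.71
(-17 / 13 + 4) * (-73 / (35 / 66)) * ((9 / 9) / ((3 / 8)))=-12848 / 13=-988.31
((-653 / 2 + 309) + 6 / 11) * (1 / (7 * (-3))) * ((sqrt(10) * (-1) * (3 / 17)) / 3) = -373 * sqrt(10) / 7854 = -0.15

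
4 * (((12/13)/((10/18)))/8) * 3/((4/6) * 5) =243/325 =0.75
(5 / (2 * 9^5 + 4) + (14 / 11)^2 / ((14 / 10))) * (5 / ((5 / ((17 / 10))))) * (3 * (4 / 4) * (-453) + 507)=-11974563717 / 7145171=-1675.90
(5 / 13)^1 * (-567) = -2835 / 13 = -218.08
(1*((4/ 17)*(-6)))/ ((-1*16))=3/ 34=0.09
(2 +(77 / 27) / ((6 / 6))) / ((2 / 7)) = 917 / 54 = 16.98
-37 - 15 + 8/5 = -252/5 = -50.40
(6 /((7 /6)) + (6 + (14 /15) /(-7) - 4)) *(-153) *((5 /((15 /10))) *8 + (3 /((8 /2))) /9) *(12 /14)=-6024528 /245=-24589.91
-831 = -831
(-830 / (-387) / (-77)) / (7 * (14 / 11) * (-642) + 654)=415 / 75475449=0.00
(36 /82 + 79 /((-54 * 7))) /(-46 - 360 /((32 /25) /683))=-7130 /5955563691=-0.00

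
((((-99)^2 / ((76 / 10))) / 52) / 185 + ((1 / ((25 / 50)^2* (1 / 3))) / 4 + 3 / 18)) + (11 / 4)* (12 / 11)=1381975 / 219336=6.30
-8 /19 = -0.42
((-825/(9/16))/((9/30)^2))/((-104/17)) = 935000/351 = 2663.82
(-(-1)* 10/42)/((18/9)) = 5/42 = 0.12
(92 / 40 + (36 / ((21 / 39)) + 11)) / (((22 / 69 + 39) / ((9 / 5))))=3484431 / 949550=3.67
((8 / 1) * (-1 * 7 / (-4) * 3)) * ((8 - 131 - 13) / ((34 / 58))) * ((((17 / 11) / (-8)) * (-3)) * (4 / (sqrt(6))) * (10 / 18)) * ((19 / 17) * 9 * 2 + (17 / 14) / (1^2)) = -1472330 * sqrt(6) / 33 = -109286.58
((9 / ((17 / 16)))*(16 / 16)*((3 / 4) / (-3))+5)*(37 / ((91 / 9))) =2331 / 221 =10.55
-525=-525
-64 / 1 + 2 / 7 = -446 / 7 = -63.71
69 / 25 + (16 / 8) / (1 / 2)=169 / 25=6.76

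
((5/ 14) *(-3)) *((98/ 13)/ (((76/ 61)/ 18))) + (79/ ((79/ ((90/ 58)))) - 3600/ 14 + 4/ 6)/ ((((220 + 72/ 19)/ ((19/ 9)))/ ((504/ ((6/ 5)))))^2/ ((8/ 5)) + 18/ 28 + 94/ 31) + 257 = 90630841048662701/ 1264238297298678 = 71.69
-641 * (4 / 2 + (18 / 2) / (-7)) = -457.86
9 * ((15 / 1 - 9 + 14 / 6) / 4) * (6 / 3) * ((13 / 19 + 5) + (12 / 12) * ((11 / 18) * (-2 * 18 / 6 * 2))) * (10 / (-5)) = 2350 / 19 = 123.68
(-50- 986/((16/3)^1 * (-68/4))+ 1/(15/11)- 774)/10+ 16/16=-96287/1200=-80.24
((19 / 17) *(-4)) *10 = -760 / 17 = -44.71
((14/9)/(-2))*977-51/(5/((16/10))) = -174647/225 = -776.21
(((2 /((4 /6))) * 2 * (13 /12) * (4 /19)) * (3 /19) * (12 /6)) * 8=1248 /361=3.46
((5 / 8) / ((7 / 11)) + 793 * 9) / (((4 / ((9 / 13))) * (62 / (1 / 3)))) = 1199181 / 180544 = 6.64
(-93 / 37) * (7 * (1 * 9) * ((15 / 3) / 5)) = -5859 / 37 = -158.35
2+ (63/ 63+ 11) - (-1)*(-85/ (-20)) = 73/ 4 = 18.25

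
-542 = -542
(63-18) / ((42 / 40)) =300 / 7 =42.86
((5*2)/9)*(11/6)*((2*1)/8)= 55/108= 0.51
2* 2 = 4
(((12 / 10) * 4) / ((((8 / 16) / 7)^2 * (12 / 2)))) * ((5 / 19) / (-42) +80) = 12543.02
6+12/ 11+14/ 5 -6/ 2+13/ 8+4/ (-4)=3307/ 440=7.52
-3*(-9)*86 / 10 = 1161 / 5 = 232.20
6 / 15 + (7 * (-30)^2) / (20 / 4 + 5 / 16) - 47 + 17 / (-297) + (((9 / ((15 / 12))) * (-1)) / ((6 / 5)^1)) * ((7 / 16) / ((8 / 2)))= 1138.57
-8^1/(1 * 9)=-8/9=-0.89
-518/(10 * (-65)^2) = -259/21125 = -0.01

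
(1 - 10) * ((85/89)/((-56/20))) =3825/1246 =3.07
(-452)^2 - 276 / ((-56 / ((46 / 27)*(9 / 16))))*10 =11443669 / 56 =204351.23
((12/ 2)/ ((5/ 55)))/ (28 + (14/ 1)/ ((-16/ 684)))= -132/ 1141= -0.12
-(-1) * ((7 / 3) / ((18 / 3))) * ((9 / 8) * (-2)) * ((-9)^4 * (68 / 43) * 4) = -1561518 / 43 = -36314.37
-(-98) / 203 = 14 / 29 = 0.48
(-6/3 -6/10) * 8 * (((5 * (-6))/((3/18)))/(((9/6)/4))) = 9984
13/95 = 0.14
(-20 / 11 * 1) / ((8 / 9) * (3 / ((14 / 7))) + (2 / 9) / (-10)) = -900 / 649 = -1.39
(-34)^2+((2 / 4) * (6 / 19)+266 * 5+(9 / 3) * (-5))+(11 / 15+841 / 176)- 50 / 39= 1614150737 / 652080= 2475.39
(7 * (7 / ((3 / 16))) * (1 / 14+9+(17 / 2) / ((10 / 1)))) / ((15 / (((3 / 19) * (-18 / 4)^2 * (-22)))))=-5775462 / 475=-12158.87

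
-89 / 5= -17.80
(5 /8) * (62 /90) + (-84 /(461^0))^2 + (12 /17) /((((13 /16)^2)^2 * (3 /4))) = 246758882303 /34958664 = 7058.59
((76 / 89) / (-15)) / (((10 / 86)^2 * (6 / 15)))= -70262 / 6675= -10.53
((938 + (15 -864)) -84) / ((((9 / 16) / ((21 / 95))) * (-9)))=-112 / 513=-0.22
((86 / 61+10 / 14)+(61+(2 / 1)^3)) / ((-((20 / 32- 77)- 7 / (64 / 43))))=1943680 / 2215703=0.88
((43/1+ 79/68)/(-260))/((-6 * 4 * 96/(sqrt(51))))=77 * sqrt(51)/1044480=0.00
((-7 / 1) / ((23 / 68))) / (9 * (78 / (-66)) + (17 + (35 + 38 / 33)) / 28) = 19992 / 8441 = 2.37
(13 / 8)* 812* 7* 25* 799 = 368998175 / 2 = 184499087.50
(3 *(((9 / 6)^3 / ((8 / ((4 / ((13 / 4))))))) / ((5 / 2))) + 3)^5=23179525191351 / 37129300000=624.29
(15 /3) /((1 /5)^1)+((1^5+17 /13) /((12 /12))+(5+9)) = 537 /13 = 41.31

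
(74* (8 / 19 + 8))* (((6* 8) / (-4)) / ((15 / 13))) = -123136 / 19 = -6480.84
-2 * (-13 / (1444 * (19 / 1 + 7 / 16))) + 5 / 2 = 561563 / 224542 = 2.50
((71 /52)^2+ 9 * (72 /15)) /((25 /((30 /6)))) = 609269 /67600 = 9.01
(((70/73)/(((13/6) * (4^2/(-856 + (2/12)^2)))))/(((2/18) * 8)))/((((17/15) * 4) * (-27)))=5392625/24780288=0.22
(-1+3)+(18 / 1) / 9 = 4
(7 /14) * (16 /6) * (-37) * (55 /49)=-8140 /147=-55.37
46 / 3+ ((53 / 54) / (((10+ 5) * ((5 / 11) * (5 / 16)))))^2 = 1593659146 / 102515625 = 15.55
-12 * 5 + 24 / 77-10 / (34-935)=-4140226 / 69377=-59.68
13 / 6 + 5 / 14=2.52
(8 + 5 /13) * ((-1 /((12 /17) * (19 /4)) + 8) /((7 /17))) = 813467 /5187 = 156.83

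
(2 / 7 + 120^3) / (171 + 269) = 6048001 / 1540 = 3927.27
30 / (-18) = -5 / 3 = -1.67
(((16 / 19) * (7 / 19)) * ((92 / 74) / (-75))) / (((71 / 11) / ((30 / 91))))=-16192 / 61642555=-0.00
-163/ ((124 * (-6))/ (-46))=-3749/ 372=-10.08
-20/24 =-5/6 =-0.83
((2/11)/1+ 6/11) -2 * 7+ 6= -80/11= -7.27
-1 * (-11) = 11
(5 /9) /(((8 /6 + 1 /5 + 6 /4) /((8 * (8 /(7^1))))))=3200 /1911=1.67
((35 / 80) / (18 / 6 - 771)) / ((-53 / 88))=77 / 81408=0.00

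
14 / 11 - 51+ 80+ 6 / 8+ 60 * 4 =11925 / 44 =271.02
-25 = -25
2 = 2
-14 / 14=-1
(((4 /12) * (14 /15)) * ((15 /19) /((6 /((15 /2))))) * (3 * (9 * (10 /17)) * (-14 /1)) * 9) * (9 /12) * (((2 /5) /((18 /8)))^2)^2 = -100352 /218025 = -0.46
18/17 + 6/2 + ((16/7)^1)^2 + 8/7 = 8685/833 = 10.43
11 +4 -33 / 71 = 1032 / 71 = 14.54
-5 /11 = -0.45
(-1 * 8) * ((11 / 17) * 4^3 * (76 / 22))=-19456 / 17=-1144.47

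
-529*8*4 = -16928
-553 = -553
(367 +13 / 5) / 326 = 924 / 815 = 1.13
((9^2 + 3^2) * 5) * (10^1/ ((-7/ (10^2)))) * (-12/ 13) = 5400000/ 91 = 59340.66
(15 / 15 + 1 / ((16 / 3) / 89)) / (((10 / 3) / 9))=7641 / 160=47.76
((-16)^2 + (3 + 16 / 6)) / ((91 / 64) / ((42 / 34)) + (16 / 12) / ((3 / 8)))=150720 / 2711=55.60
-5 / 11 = -0.45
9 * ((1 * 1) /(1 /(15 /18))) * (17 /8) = 15.94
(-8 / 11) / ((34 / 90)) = -360 / 187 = -1.93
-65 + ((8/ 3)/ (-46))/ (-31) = -139031/ 2139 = -65.00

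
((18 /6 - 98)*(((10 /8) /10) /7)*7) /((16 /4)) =-95 /32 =-2.97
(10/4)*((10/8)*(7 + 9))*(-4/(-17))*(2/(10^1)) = 40/17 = 2.35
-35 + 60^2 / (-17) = -4195 / 17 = -246.76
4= 4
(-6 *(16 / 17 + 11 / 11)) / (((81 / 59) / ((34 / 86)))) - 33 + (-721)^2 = 201164398 / 387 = 519804.65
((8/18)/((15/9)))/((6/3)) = 2/15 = 0.13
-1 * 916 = -916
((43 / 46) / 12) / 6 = 43 / 3312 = 0.01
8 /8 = 1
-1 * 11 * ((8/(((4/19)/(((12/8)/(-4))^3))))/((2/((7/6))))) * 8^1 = 102.87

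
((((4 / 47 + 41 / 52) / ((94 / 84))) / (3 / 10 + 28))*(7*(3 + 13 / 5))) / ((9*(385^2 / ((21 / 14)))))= 5978 / 4916781155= 0.00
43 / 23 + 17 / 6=649 / 138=4.70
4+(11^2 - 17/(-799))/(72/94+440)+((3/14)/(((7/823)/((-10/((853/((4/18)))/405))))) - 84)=-106.31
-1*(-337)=337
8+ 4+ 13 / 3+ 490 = 1519 / 3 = 506.33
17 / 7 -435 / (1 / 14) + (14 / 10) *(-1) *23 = -214192 / 35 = -6119.77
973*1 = 973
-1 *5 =-5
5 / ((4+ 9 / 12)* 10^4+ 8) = 5 / 47508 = 0.00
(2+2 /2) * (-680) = -2040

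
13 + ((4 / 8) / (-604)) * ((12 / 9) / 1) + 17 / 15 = 64019 / 4530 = 14.13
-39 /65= -3 /5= -0.60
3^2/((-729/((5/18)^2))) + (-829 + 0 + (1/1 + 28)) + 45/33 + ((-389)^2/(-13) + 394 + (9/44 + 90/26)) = -22594376647/1876446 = -12041.05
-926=-926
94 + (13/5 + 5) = 508/5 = 101.60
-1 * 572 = -572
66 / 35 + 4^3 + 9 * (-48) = -12814 / 35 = -366.11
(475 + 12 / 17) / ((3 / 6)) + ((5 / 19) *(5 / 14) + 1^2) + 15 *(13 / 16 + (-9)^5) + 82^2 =-31764203193 / 36176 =-878046.31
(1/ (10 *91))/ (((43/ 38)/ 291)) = 5529/ 19565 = 0.28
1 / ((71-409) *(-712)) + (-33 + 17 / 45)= -353282963 / 10829520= -32.62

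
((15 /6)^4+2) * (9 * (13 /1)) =76869 /16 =4804.31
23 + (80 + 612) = 715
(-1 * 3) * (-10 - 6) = 48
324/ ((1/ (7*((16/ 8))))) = 4536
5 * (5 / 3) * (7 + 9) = 400 / 3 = 133.33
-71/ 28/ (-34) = 71/ 952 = 0.07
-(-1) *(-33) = -33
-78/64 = -39/32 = -1.22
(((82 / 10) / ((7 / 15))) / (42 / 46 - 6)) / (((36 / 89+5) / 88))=-7385576 / 131313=-56.24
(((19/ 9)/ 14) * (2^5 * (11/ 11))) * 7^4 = 104272/ 9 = 11585.78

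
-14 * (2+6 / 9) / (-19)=112 / 57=1.96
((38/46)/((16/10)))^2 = 9025/33856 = 0.27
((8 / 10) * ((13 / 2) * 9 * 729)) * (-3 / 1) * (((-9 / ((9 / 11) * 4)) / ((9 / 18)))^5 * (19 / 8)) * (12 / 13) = 180688109481 / 160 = 1129300684.26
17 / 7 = 2.43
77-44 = 33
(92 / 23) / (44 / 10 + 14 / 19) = 95 / 122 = 0.78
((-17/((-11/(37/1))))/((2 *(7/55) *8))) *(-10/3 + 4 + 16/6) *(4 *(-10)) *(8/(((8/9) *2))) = -235875/14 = -16848.21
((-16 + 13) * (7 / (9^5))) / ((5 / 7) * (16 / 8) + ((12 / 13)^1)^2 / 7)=-1183 / 5156946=-0.00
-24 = -24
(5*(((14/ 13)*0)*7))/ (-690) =0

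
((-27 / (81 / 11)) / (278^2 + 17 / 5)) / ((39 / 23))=-1265 / 45213129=-0.00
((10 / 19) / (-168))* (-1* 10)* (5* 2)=125 / 399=0.31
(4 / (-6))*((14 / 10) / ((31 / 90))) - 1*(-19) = 505 / 31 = 16.29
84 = 84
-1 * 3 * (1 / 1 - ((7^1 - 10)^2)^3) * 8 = 17472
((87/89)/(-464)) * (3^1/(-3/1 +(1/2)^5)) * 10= 36/1691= 0.02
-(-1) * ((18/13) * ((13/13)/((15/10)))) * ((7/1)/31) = 84/403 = 0.21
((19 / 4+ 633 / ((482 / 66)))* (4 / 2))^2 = 7767778225 / 232324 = 33435.11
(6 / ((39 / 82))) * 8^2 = 10496 / 13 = 807.38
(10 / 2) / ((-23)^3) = -5 / 12167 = -0.00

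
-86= -86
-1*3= -3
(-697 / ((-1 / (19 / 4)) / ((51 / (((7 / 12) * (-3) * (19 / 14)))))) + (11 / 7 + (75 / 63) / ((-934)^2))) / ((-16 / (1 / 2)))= 186053719853 / 83746176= 2221.64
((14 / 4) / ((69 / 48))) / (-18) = -28 / 207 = -0.14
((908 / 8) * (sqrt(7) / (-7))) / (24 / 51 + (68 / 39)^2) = -5869539 * sqrt(7) / 1270864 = -12.22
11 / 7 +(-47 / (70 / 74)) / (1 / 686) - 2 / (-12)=-7157359 / 210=-34082.66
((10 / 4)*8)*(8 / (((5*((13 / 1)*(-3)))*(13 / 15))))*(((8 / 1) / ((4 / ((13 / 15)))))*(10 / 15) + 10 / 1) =-16064 / 1521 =-10.56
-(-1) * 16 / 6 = 8 / 3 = 2.67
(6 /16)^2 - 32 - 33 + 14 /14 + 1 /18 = -36751 /576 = -63.80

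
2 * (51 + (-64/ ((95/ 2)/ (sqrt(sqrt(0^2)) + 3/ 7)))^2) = 45401862/ 442225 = 102.67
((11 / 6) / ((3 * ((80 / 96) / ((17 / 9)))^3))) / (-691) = -216172 / 20989125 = -0.01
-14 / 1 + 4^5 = 1010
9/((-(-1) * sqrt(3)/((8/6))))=4 * sqrt(3)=6.93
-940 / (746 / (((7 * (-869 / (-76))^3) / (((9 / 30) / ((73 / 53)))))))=-394019845236325 / 6508587408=-60538.46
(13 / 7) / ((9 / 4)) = 52 / 63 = 0.83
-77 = -77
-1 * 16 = -16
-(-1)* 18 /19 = 18 /19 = 0.95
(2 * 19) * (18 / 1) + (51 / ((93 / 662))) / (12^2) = 1532315 / 2232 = 686.52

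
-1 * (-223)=223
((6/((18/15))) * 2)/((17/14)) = 140/17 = 8.24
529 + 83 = 612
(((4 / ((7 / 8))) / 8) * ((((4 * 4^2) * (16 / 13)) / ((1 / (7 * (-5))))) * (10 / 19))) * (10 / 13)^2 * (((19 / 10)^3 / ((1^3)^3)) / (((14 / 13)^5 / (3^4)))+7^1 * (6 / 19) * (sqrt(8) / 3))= -3162706560 / 16807 -573440000 * sqrt(2) / 793117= -189200.44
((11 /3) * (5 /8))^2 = 3025 /576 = 5.25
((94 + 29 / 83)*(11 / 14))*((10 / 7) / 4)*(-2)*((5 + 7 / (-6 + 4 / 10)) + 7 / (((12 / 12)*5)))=-8872523 / 32536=-272.70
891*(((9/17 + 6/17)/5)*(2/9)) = 594/17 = 34.94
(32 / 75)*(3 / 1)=32 / 25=1.28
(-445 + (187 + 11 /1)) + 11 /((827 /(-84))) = -205193 /827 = -248.12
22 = 22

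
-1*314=-314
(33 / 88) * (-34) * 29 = -1479 / 4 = -369.75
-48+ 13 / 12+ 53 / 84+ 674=4394 / 7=627.71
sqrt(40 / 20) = sqrt(2) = 1.41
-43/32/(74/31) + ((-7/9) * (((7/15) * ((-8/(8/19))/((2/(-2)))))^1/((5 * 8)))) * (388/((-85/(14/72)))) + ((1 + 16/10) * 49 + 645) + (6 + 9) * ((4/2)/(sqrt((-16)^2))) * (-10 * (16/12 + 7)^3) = -12323997779371/1222776000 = -10078.70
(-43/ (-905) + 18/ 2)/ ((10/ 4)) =16376/ 4525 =3.62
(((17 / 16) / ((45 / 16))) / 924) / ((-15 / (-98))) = 119 / 44550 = 0.00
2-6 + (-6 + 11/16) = -149/16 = -9.31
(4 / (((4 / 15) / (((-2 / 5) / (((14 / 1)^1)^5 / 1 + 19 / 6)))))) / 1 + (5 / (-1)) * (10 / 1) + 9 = -132305519 / 3226963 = -41.00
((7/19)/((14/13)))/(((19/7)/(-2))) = -91/361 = -0.25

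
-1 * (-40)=40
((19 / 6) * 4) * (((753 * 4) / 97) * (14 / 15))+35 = 585053 / 1455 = 402.10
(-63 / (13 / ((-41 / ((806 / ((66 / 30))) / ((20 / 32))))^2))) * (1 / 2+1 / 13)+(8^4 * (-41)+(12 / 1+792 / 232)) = -68433496923880949 / 407534852608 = -167920.60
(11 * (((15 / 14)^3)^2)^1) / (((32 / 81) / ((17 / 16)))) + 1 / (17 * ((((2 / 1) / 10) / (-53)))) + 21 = 3287745810619 / 65537081344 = 50.17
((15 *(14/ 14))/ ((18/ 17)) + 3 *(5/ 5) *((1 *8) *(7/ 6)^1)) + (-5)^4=4003/ 6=667.17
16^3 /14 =2048 /7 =292.57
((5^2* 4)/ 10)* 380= 3800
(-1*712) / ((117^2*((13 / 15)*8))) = -0.01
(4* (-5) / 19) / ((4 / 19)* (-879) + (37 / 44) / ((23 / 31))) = 20240 / 3536399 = 0.01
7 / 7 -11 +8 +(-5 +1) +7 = 1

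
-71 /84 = -0.85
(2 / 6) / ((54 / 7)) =7 / 162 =0.04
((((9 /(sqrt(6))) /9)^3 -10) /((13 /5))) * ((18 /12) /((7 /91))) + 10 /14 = -520 /7 + 5 * sqrt(6) /24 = -73.78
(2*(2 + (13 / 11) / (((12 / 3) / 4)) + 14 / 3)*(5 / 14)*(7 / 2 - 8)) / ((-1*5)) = 5.05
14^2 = 196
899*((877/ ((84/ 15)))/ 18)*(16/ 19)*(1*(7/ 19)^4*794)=2147206966660/ 22284891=96352.59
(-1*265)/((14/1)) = -265/14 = -18.93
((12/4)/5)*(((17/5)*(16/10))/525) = 0.01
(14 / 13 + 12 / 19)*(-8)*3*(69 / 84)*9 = -524124 / 1729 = -303.14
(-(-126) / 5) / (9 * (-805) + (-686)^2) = 18 / 330965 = 0.00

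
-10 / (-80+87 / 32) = 320 / 2473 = 0.13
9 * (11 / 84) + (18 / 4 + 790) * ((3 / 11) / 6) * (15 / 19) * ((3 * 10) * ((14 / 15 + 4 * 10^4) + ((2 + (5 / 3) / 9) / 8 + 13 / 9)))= 218429755319 / 6384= 34215187.24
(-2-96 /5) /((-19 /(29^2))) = 89146 /95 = 938.38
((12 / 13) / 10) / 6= 1 / 65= 0.02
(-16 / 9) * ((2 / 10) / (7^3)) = -0.00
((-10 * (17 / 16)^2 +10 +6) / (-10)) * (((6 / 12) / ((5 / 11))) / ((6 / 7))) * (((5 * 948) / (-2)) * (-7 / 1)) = -25676343 / 2560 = -10029.82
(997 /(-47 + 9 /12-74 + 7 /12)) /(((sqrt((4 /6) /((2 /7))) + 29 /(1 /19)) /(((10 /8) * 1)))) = -24720615 /1307903056 + 14955 * sqrt(21) /1307903056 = -0.02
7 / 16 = 0.44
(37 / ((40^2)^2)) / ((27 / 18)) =37 / 3840000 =0.00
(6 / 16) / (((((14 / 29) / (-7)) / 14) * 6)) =-203 / 16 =-12.69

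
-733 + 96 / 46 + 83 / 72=-1208483 / 1656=-729.76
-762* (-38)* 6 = 173736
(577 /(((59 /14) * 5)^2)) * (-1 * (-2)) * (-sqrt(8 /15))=-452368 * sqrt(30) /1305375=-1.90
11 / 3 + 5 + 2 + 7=17.67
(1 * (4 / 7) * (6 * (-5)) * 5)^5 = -77760000000000 / 16807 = -4626643660.38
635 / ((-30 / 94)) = -5969 / 3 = -1989.67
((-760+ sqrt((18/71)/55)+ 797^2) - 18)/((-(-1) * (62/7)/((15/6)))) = 21 * sqrt(7810)/96844+ 22205085/124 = 179073.29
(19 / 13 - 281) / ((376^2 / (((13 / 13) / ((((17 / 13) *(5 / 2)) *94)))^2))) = -23621 / 1128182247200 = -0.00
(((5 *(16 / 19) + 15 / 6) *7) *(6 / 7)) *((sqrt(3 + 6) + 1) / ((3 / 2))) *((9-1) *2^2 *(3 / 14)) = 97920 / 133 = 736.24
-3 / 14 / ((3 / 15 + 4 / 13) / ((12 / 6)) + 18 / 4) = -0.05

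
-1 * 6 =-6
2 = 2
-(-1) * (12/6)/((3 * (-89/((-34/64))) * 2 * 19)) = 17/162336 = 0.00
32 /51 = 0.63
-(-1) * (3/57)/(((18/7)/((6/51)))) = 7/2907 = 0.00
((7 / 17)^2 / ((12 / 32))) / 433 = 392 / 375411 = 0.00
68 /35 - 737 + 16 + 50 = -23417 /35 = -669.06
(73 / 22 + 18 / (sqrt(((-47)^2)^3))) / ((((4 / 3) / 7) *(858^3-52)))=31833795 / 1154165449662368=0.00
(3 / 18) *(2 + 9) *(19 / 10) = 209 / 60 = 3.48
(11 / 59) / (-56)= -11 / 3304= -0.00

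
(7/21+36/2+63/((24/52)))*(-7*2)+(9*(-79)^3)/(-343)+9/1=11090785/1029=10778.22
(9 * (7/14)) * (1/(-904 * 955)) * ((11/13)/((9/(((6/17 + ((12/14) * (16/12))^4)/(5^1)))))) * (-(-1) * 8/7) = -462209/2004168782525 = -0.00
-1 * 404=-404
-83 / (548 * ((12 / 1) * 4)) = -83 / 26304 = -0.00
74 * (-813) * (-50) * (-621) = -1868030100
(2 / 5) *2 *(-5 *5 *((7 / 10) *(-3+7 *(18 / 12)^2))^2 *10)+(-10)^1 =-15941.12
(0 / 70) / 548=0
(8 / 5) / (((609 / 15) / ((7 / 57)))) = 8 / 1653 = 0.00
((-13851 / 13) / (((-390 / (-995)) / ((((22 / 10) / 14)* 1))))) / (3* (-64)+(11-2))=3368871 / 1443260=2.33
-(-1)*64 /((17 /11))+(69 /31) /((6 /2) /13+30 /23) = 203293 /4743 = 42.86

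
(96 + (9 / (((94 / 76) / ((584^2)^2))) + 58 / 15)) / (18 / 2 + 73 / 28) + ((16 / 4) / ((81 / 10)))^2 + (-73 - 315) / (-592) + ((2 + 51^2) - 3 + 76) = 5408007675610201990183 / 74162263500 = 72921286654.23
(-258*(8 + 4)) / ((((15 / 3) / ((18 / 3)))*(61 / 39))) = -724464 / 305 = -2375.29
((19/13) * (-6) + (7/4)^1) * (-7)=2555/52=49.13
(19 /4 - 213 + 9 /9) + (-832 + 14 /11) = -45671 /44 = -1037.98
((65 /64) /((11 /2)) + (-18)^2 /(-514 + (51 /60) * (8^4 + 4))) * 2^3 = 307163 /130724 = 2.35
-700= -700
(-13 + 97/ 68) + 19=505/ 68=7.43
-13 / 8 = -1.62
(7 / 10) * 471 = 3297 / 10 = 329.70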